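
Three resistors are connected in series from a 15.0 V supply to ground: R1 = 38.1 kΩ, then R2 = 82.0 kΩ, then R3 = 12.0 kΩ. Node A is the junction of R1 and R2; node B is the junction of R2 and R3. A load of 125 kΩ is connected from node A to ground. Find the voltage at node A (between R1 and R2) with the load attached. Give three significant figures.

Below node A the series string R2+R3 = 94.00 kΩ sits in parallel with the 125 kΩ load: 53.65 kΩ.
V_A = 15.0 × 53.65/(38.1 + 53.65) = 8.77 V.

V ≈ 8.77 V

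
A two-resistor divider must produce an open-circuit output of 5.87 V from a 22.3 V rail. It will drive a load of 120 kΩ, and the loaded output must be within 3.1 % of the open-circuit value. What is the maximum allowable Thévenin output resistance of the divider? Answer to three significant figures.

Loading drop = R_th/(R_th + R_L) ≤ 0.0310, so R_th ≤ R_L · ε/(1−ε) = 120 kΩ × 0.0310/0.9690 = 3.84 kΩ.
(Any R1, R2 with R2/(R1+R2) = 0.263 and R1‖R2 ≤ 3.84 kΩ will meet the spec.)

R_th ≤ 3.84 kΩ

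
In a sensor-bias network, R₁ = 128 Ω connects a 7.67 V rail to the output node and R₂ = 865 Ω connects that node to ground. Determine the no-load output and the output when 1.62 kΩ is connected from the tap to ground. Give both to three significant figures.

Open-circuit: V = 7.67 × 865/(128 + 865) = 6.68 V.
With the load, R₂ becomes R₂‖R_L = 563.9 Ω, so V = 7.67 × 563.9/691.9 = 6.25 V.

Unloaded: 6.68 V; loaded: 6.25 V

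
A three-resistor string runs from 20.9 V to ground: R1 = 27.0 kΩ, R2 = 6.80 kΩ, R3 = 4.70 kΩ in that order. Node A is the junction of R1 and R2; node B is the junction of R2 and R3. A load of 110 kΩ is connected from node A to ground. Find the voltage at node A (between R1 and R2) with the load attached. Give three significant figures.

V ≈ 5.82 V

Below node A the series string R2+R3 = 11.50 kΩ sits in parallel with the 110 kΩ load: 10.41 kΩ.
V_A = 20.9 × 10.41/(27.0 + 10.41) = 5.82 V.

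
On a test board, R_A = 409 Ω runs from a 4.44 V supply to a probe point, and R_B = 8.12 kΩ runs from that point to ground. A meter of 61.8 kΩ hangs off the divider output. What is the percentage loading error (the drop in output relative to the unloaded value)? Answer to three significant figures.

0.626 %

The divider's output (Thévenin) resistance is R_A‖R_B = 389.4 Ω.
Fractional drop under load = R_th/(R_th + R_L) = 389.4 / (389.4 + 61800) = 0.006261.
So the output falls by 0.626 %.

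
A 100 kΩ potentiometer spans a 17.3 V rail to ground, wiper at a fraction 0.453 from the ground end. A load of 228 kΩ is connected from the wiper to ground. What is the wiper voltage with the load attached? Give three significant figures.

V ≈ 7.07 V

The wiper splits the pot into (1−α)R = 54.70 kΩ above and αR = 45.30 kΩ below.
Lower section ‖ load = 37.79 kΩ.
V_wiper = 17.3 × 37.79/(54.70 + 37.79) = 7.07 V.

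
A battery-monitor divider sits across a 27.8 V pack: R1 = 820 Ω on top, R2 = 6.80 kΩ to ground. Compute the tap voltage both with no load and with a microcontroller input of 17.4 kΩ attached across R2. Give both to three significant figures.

Open-circuit: V = 27.8 × 6800/(820 + 6800) = 24.8 V.
With the load, R2 becomes R2‖R_L = 4889 Ω, so V = 27.8 × 4889/5709 = 23.8 V.

Unloaded: 24.8 V; loaded: 23.8 V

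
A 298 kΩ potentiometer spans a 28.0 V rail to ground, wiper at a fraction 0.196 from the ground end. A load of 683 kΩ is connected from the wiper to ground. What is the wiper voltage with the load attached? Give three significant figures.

V ≈ 5.13 V

The wiper splits the pot into (1−α)R = 239.6 kΩ above and αR = 58.41 kΩ below.
Lower section ‖ load = 53.81 kΩ.
V_wiper = 28.0 × 53.81/(239.6 + 53.81) = 5.13 V.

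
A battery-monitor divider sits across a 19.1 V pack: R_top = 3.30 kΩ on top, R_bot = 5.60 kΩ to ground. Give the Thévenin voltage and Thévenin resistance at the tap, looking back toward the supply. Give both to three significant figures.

V_th is the open-circuit tap voltage: 19.1 × 5.60/(3.30 + 5.60) = 12.0 V.
With the supply zeroed, R_top and R_bot appear in parallel from the tap: R_th = R_top‖R_bot = (3.30 × 5.60)/8.900 = 2.08 kΩ.

V_th = 12.0 V, R_th = 2.08 kΩ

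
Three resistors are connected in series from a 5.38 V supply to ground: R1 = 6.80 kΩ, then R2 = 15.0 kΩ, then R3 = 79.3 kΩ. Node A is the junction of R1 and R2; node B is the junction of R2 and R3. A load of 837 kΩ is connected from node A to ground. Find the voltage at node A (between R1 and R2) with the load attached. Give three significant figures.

Below node A the series string R2+R3 = 94.30 kΩ sits in parallel with the 837 kΩ load: 84.75 kΩ.
V_A = 5.38 × 84.75/(6.80 + 84.75) = 4.98 V.

V ≈ 4.98 V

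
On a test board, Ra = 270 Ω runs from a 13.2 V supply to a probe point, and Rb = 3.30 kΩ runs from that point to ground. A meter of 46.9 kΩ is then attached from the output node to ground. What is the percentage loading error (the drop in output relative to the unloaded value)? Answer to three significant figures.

0.529 %

The divider's output (Thévenin) resistance is Ra‖Rb = 249.6 Ω.
Fractional drop under load = R_th/(R_th + R_L) = 249.6 / (249.6 + 46900) = 0.005293.
So the output falls by 0.529 %.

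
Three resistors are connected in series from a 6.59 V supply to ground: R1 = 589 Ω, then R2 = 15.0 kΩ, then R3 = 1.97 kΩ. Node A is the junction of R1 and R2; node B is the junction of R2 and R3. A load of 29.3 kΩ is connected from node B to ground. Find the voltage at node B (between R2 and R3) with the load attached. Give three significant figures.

V ≈ 0.698 V

At node B, R3 is in parallel with the load: R3‖R_L = 1846 Ω.
Below node A the resistance is R2 + (R3‖R_L) = 16850 Ω, so V_A = 6.59 × 16850/17430 = 6.367 V.
Then V_B = V_A × (R3‖R_L)/(R2 + R3‖R_L) = 6.367 × 1846/16850 = 0.698 V.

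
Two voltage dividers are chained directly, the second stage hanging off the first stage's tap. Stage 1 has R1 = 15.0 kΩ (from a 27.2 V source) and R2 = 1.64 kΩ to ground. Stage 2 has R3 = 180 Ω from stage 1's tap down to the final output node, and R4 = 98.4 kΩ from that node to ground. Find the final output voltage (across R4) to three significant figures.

V_out ≈ 2.64 V

Stage 2 presents R3+R4 = 98580 Ω as a load on stage 1's tap.
Stage 1's lower leg becomes R2‖(R3+R4) = 1613 Ω, so V_mid = 27.2 × 1613/16610 = 2.641 V.
Stage 2 is itself unloaded: V_out = V_mid × R4/(R3+R4) = 2.641 × 98400/98580 = 2.64 V.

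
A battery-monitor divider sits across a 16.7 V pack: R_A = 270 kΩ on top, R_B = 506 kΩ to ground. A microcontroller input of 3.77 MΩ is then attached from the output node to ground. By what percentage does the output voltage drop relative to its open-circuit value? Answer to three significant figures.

4.46 %

The divider's output (Thévenin) resistance is R_A‖R_B = 176.1 kΩ.
Fractional drop under load = R_th/(R_th + R_L) = 176.1 / (176.1 + 3770) = 0.04462.
So the output falls by 4.46 %.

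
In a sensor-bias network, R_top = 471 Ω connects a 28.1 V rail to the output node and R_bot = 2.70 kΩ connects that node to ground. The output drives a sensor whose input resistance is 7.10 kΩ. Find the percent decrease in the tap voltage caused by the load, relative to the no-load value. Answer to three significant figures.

The divider's output (Thévenin) resistance is R_top‖R_bot = 401.0 Ω.
Fractional drop under load = R_th/(R_th + R_L) = 401.0 / (401.0 + 7100) = 0.05346.
So the output falls by 5.35 %.

5.35 %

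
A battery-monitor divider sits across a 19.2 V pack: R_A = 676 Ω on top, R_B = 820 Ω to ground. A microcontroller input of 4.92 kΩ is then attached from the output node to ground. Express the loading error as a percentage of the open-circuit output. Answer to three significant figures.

7.00 %

The divider's output (Thévenin) resistance is R_A‖R_B = 370.5 Ω.
Fractional drop under load = R_th/(R_th + R_L) = 370.5 / (370.5 + 4920) = 0.07004.
So the output falls by 7.00 %.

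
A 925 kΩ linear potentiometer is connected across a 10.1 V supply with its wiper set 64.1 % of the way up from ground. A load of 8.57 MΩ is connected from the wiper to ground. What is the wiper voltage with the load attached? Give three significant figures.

V ≈ 6.32 V

The wiper splits the pot into (1−α)R = 332.1 kΩ above and αR = 592.9 kΩ below.
Lower section ‖ load = 554.6 kΩ.
V_wiper = 10.1 × 554.6/(332.1 + 554.6) = 6.32 V.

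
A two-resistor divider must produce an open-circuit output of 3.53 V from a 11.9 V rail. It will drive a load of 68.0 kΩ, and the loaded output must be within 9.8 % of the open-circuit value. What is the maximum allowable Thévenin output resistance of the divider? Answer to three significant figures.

R_th ≤ 7.39 kΩ

Loading drop = R_th/(R_th + R_L) ≤ 0.0980, so R_th ≤ R_L · ε/(1−ε) = 68.0 kΩ × 0.0980/0.9020 = 7.39 kΩ.
(Any R1, R2 with R2/(R1+R2) = 0.297 and R1‖R2 ≤ 7.39 kΩ will meet the spec.)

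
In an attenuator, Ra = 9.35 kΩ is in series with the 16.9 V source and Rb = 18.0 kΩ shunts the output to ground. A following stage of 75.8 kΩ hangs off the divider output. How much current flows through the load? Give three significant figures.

Rb‖R_L = 14.55 kΩ; V_out = 16.9 × 14.55/23.90 = 10.29 V.
I_L = V_out / R_L = 10.29 / 75.8 kΩ = 0.136 mA.

I_L ≈ 0.136 mA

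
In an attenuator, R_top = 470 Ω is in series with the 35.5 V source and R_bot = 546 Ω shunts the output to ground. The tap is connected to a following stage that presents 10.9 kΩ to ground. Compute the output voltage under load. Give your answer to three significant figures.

The load sits in parallel with R_bot: R_bot‖R_L = (546 × 10900) / (546 + 10900) = 520.0 Ω.
V_out = 35.5 × 520.0 / (470 + 520.0) = 35.5 × 520.0/990.0 = 18.6 V.

V_out ≈ 18.6 V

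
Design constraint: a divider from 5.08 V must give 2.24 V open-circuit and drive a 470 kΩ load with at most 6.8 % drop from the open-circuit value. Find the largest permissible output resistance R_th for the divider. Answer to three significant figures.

R_th ≤ 34.3 kΩ

Loading drop = R_th/(R_th + R_L) ≤ 0.0680, so R_th ≤ R_L · ε/(1−ε) = 470 kΩ × 0.0680/0.9320 = 34.3 kΩ.
(Any R1, R2 with R2/(R1+R2) = 0.441 and R1‖R2 ≤ 34.3 kΩ will meet the spec.)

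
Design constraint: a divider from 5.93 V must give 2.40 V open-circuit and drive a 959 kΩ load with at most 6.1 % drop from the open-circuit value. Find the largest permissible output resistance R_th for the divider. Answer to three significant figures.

Loading drop = R_th/(R_th + R_L) ≤ 0.0610, so R_th ≤ R_L · ε/(1−ε) = 959 kΩ × 0.0610/0.9390 = 62.3 kΩ.

R_th ≤ 62.3 kΩ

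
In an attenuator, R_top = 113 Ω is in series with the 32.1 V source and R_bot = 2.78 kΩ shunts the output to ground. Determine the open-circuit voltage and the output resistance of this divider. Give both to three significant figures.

V_th is the open-circuit tap voltage: 32.1 × 2780/(113 + 2780) = 30.8 V.
With the supply zeroed, R_top and R_bot appear in parallel from the tap: R_th = R_top‖R_bot = (113 × 2780)/2893 = 109 Ω.

V_th = 30.8 V, R_th = 109 Ω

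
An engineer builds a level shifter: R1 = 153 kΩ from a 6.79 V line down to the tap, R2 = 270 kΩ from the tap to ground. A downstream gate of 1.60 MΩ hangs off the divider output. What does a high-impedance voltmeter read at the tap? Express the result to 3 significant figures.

V_out ≈ 4.08 V

The load sits in parallel with R2: R2‖R_L = (270 × 1600) / (270 + 1600) = 231.0 kΩ.
V_out = 6.79 × 231.0 / (153 + 231.0) = 6.79 × 231.0/384.0 = 4.08 V.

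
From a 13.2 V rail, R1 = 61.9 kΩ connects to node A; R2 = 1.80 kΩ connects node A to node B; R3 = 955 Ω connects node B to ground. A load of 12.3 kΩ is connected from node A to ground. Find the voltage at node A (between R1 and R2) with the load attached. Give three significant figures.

Below node A the series string R2+R3 = 2755 Ω sits in parallel with the 12300 Ω load: 2251 Ω.
V_A = 13.2 × 2251/(61900 + 2251) = 0.463 V.

V ≈ 0.463 V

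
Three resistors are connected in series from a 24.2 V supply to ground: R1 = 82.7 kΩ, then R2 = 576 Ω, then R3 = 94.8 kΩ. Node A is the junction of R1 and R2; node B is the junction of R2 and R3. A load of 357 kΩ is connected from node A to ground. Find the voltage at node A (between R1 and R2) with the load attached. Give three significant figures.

V ≈ 11.5 V

Below node A the series string R2+R3 = 95380 Ω sits in parallel with the 357000 Ω load: 75270 Ω.
V_A = 24.2 × 75270/(82700 + 75270) = 11.5 V.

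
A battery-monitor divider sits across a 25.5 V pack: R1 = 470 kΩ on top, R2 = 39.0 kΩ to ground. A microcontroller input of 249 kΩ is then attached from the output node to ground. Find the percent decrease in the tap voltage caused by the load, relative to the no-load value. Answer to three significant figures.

12.6 %

The divider's output (Thévenin) resistance is R1‖R2 = 36.01 kΩ.
Fractional drop under load = R_th/(R_th + R_L) = 36.01 / (36.01 + 249) = 0.1264.
So the output falls by 12.6 %.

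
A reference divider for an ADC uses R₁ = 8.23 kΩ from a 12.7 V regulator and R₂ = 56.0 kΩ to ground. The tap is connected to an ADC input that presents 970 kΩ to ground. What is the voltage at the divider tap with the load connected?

V_out ≈ 11.0 V

The load sits in parallel with R₂: R₂‖R_L = (56.0 × 970) / (56.0 + 970) = 52.94 kΩ.
V_out = 12.7 × 52.94 / (8.23 + 52.94) = 12.7 × 52.94/61.17 = 11.0 V.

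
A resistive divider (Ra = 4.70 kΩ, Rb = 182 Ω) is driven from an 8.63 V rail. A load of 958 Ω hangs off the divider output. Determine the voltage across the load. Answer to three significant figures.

V_out ≈ 0.272 V

The load sits in parallel with Rb: Rb‖R_L = (182 × 958) / (182 + 958) = 152.9 Ω.
V_out = 8.63 × 152.9 / (4700 + 152.9) = 8.63 × 152.9/4853 = 0.272 V.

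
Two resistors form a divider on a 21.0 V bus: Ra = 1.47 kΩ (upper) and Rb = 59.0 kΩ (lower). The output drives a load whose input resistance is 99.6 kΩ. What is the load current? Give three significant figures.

Rb‖R_L = 37.05 kΩ; V_out = 21.0 × 37.05/38.52 = 20.20 V.
I_L = V_out / R_L = 20.20 / 99.6 kΩ = 0.203 mA.

I_L ≈ 0.203 mA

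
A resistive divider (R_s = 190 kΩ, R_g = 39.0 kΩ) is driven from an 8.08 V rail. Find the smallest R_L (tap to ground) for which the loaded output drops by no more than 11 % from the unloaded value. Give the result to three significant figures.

R_L(min) ≈ 262 kΩ

Output resistance R_th = R_s‖R_g = (190 × 39.0)/229.0 = 32.36 kΩ.
The fractional drop is R_th/(R_th + R_L); requiring this ≤ 0.110 gives R_L ≥ R_th(1/0.110 − 1) = 32.36 × 8.091 = 262 kΩ.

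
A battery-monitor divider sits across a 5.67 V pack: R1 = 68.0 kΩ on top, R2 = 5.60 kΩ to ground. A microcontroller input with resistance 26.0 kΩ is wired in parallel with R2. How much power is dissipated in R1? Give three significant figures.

Total resistance from the source is R1 + (R2‖R_L) = 72.61 kΩ, so I = 5.67/72.61 kΩ = 0.07809 mA.
P = I²·R1 = (0.07809 mA)² × 68.0 kΩ = 0.415 mW.

P ≈ 0.415 mW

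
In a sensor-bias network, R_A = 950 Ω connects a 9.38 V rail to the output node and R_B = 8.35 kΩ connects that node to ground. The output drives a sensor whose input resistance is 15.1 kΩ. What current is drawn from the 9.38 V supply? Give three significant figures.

I ≈ 1.48 mA

R_B‖R_L = 5377 Ω, so the source sees R_A + R_B‖R_L = 6327 Ω.
I = 9.38 V / 6327 Ω = 1.48 mA.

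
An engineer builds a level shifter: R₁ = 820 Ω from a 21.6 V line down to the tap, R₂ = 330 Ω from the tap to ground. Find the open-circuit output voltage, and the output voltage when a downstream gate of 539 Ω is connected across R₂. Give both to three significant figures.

Unloaded: 6.20 V; loaded: 4.31 V

Open-circuit: V = 21.6 × 330/(820 + 330) = 6.20 V.
With the load, R₂ becomes R₂‖R_L = 204.7 Ω, so V = 21.6 × 204.7/1025 = 4.31 V.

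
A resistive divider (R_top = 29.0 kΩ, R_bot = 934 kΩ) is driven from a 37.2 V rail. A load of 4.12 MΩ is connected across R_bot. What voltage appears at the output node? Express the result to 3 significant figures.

The load sits in parallel with R_bot: R_bot‖R_L = (934 × 4120) / (934 + 4120) = 761.4 kΩ.
V_out = 37.2 × 761.4 / (29.0 + 761.4) = 37.2 × 761.4/790.4 = 35.8 V.

V_out ≈ 35.8 V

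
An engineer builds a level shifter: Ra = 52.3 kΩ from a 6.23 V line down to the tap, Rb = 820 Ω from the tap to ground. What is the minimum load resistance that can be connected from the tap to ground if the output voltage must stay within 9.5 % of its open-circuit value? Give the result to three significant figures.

R_L(min) ≈ 7.69 kΩ

Output resistance R_th = Ra‖Rb = (52300 × 820)/53120 = 807.3 Ω.
The fractional drop is R_th/(R_th + R_L); requiring this ≤ 0.0950 gives R_L ≥ R_th(1/0.0950 − 1) = 807.3 × 9.526 = 7.69 kΩ.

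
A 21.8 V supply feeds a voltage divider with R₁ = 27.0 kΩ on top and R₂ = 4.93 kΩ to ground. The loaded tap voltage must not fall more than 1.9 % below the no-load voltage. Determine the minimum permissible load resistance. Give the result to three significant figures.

Output resistance R_th = R₁‖R₂ = (27.0 × 4.93)/31.93 = 4.169 kΩ.
The fractional drop is R_th/(R_th + R_L); requiring this ≤ 0.0190 gives R_L ≥ R_th(1/0.0190 − 1) = 4.169 × 51.63 = 215 kΩ.

R_L(min) ≈ 215 kΩ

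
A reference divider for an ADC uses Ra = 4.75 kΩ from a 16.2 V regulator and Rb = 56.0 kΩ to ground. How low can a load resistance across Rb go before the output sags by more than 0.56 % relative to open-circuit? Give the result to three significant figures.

R_L(min) ≈ 778 kΩ

Output resistance R_th = Ra‖Rb = (4.75 × 56.0)/60.75 = 4.379 kΩ.
The fractional drop is R_th/(R_th + R_L); requiring this ≤ 0.00560 gives R_L ≥ R_th(1/0.00560 − 1) = 4.379 × 177.6 = 778 kΩ.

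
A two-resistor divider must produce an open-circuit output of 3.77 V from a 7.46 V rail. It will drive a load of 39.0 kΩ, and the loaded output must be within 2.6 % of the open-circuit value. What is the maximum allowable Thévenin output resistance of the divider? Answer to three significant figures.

Loading drop = R_th/(R_th + R_L) ≤ 0.0260, so R_th ≤ R_L · ε/(1−ε) = 39.0 kΩ × 0.0260/0.9740 = 1.04 kΩ.

R_th ≤ 1.04 kΩ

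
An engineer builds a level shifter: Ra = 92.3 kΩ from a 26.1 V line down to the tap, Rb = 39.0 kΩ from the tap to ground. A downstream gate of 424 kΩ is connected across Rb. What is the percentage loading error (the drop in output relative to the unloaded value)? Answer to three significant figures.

6.07 %

The divider's output (Thévenin) resistance is Ra‖Rb = 27.42 kΩ.
Fractional drop under load = R_th/(R_th + R_L) = 27.42 / (27.42 + 424) = 0.06073.
So the output falls by 6.07 %.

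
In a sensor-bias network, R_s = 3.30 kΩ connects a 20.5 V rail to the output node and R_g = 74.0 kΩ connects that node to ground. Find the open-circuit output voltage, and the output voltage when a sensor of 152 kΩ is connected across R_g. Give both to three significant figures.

Open-circuit: V = 20.5 × 74.0/(3.30 + 74.0) = 19.6 V.
With the load, R_g becomes R_g‖R_L = 49.77 kΩ, so V = 20.5 × 49.77/53.07 = 19.2 V.

Unloaded: 19.6 V; loaded: 19.2 V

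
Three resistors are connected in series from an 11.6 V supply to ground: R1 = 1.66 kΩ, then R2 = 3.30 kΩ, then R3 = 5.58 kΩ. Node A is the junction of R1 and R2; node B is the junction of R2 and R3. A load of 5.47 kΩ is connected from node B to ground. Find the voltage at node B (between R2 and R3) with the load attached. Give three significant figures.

V ≈ 4.15 V

At node B, R3 is in parallel with the load: R3‖R_L = 2.762 kΩ.
Below node A the resistance is R2 + (R3‖R_L) = 6.062 kΩ, so V_A = 11.6 × 6.062/7.722 = 9.106 V.
Then V_B = V_A × (R3‖R_L)/(R2 + R3‖R_L) = 9.106 × 2.762/6.062 = 4.15 V.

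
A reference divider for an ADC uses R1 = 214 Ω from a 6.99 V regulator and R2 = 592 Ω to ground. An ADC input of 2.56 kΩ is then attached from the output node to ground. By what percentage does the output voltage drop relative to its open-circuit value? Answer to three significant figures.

The divider's output (Thévenin) resistance is R1‖R2 = 157.2 Ω.
Fractional drop under load = R_th/(R_th + R_L) = 157.2 / (157.2 + 2560) = 0.05785.
So the output falls by 5.78 %.

5.78 %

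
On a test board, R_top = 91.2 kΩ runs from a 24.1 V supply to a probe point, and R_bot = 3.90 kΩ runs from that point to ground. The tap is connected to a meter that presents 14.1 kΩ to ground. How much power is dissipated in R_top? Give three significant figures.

P ≈ 5.96 mW

Total resistance from the source is R_top + (R_bot‖R_L) = 94.25 kΩ, so I = 24.1/94.25 kΩ = 0.2557 mA.
P = I²·R_top = (0.2557 mA)² × 91.2 kΩ = 5.96 mW.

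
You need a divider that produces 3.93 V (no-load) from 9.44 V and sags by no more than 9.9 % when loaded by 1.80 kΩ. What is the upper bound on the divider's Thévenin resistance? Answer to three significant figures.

R_th ≤ 198 Ω

Loading drop = R_th/(R_th + R_L) ≤ 0.0990, so R_th ≤ R_L · ε/(1−ε) = 1.80 kΩ × 0.0990/0.9010 = 198 Ω.
(Any R1, R2 with R2/(R1+R2) = 0.416 and R1‖R2 ≤ 198 Ω will meet the spec.)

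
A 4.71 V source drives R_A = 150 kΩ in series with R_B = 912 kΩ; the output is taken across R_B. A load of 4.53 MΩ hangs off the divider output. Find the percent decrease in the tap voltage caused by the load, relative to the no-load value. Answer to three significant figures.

The divider's output (Thévenin) resistance is R_A‖R_B = 128.8 kΩ.
Fractional drop under load = R_th/(R_th + R_L) = 128.8 / (128.8 + 4530) = 0.02765.
So the output falls by 2.76 %.

2.76 %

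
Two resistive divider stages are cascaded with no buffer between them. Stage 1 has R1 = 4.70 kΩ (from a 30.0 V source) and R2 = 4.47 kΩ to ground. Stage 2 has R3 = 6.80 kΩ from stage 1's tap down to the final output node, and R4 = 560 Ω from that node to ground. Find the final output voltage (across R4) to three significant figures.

Stage 2 presents R3+R4 = 7360 Ω as a load on stage 1's tap.
Stage 1's lower leg becomes R2‖(R3+R4) = 2781 Ω, so V_mid = 30.0 × 2781/7481 = 11.15 V.
Stage 2 is itself unloaded: V_out = V_mid × R4/(R3+R4) = 11.15 × 560/7360 = 0.849 V.

V_out ≈ 0.849 V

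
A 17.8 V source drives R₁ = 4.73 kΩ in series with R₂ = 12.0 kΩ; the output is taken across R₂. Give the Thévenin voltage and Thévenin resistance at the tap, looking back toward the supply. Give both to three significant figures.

V_th is the open-circuit tap voltage: 17.8 × 12.0/(4.73 + 12.0) = 12.8 V.
With the supply zeroed, R₁ and R₂ appear in parallel from the tap: R_th = R₁‖R₂ = (4.73 × 12.0)/16.73 = 3.39 kΩ.

V_th = 12.8 V, R_th = 3.39 kΩ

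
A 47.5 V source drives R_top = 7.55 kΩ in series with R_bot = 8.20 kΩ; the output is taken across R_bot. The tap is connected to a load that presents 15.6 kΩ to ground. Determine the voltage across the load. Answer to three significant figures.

V_out ≈ 19.8 V

The load sits in parallel with R_bot: R_bot‖R_L = (8.20 × 15.6) / (8.20 + 15.6) = 5.375 kΩ.
V_out = 47.5 × 5.375 / (7.55 + 5.375) = 47.5 × 5.375/12.92 = 19.8 V.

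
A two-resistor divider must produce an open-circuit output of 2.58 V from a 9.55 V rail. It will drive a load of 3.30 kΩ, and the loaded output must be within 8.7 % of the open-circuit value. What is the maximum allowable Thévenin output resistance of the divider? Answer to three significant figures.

Loading drop = R_th/(R_th + R_L) ≤ 0.0870, so R_th ≤ R_L · ε/(1−ε) = 3.30 kΩ × 0.0870/0.9130 = 314 Ω.

R_th ≤ 314 Ω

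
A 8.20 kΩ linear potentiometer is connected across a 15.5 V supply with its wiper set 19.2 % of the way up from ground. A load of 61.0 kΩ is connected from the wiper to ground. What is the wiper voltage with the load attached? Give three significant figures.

V ≈ 2.92 V

The wiper splits the pot into (1−α)R = 6.626 kΩ above and αR = 1.574 kΩ below.
Lower section ‖ load = 1.535 kΩ.
V_wiper = 15.5 × 1.535/(6.626 + 1.535) = 2.92 V.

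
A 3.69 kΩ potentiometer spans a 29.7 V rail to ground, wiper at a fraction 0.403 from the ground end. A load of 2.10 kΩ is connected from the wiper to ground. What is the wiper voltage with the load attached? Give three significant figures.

V ≈ 8.41 V

The wiper splits the pot into (1−α)R = 2.203 kΩ above and αR = 1.487 kΩ below.
Lower section ‖ load = 0.8706 kΩ.
V_wiper = 29.7 × 0.8706/(2.203 + 0.8706) = 8.41 V.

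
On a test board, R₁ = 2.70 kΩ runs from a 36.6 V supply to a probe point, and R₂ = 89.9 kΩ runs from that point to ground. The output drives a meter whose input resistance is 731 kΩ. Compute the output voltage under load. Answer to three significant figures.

The load sits in parallel with R₂: R₂‖R_L = (89.9 × 731) / (89.9 + 731) = 80.05 kΩ.
V_out = 36.6 × 80.05 / (2.70 + 80.05) = 36.6 × 80.05/82.75 = 35.4 V.
(Unloaded it would have been 35.5 V.)

V_out ≈ 35.4 V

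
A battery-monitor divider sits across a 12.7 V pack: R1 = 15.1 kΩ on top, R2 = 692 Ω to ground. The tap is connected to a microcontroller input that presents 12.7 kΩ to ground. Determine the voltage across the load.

V_out ≈ 0.529 V

The load sits in parallel with R2: R2‖R_L = (692 × 12700) / (692 + 12700) = 656.2 Ω.
V_out = 12.7 × 656.2 / (15100 + 656.2) = 12.7 × 656.2/15760 = 0.529 V.
(Unloaded it would have been 0.557 V.)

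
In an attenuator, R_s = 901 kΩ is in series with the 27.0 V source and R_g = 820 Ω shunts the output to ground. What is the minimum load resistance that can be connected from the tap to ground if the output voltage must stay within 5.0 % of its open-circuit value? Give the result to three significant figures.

R_L(min) ≈ 15.6 kΩ

Output resistance R_th = R_s‖R_g = (901000 × 820)/901800 = 819.3 Ω.
The fractional drop is R_th/(R_th + R_L); requiring this ≤ 0.0500 gives R_L ≥ R_th(1/0.0500 − 1) = 819.3 × 19.00 = 15.6 kΩ.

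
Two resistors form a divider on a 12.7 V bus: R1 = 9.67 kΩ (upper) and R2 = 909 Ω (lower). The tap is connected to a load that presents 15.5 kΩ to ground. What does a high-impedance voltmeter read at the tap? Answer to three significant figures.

V_out ≈ 1.04 V

The load sits in parallel with R2: R2‖R_L = (909 × 15500) / (909 + 15500) = 858.6 Ω.
V_out = 12.7 × 858.6 / (9670 + 858.6) = 12.7 × 858.6/10530 = 1.04 V.
(Unloaded it would have been 1.09 V.)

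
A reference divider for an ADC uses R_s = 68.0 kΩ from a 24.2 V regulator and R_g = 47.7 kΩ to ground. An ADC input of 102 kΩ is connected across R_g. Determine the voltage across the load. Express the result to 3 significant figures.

The load sits in parallel with R_g: R_g‖R_L = (47.7 × 102) / (47.7 + 102) = 32.50 kΩ.
V_out = 24.2 × 32.50 / (68.0 + 32.50) = 24.2 × 32.50/100.5 = 7.83 V.

V_out ≈ 7.83 V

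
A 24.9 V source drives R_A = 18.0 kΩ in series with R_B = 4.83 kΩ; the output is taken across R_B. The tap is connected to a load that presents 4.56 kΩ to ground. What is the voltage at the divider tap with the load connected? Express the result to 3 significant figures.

V_out ≈ 2.87 V

The load sits in parallel with R_B: R_B‖R_L = (4.83 × 4.56) / (4.83 + 4.56) = 2.346 kΩ.
V_out = 24.9 × 2.346 / (18.0 + 2.346) = 24.9 × 2.346/20.35 = 2.87 V.
(Unloaded it would have been 5.27 V.)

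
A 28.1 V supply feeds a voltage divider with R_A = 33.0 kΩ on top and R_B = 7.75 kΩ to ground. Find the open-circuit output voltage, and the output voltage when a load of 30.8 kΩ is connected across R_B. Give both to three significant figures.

Open-circuit: V = 28.1 × 7.75/(33.0 + 7.75) = 5.34 V.
With the load, R_B becomes R_B‖R_L = 6.192 kΩ, so V = 28.1 × 6.192/39.19 = 4.44 V.

Unloaded: 5.34 V; loaded: 4.44 V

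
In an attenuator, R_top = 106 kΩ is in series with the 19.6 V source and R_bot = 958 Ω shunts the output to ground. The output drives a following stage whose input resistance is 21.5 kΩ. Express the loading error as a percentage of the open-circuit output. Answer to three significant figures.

4.23 %

The divider's output (Thévenin) resistance is R_top‖R_bot = 949.4 Ω.
Fractional drop under load = R_th/(R_th + R_L) = 949.4 / (949.4 + 21500) = 0.04229.
So the output falls by 4.23 %.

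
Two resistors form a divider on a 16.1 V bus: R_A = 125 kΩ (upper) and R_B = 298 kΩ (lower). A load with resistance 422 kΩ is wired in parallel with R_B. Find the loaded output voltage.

The load sits in parallel with R_B: R_B‖R_L = (298 × 422) / (298 + 422) = 174.7 kΩ.
V_out = 16.1 × 174.7 / (125 + 174.7) = 16.1 × 174.7/299.7 = 9.38 V.

V_out ≈ 9.38 V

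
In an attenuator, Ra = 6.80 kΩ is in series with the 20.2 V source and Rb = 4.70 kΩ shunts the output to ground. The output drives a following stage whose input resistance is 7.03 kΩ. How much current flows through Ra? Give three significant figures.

Rb‖R_L = 2.817 kΩ, so the source sees Ra + Rb‖R_L = 9.617 kΩ.
I = 20.2 V / 9.617 kΩ = 2.10 mA.

I ≈ 2.10 mA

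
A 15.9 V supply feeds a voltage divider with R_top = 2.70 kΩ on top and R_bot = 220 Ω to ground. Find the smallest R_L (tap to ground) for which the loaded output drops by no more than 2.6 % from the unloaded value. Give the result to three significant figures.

Output resistance R_th = R_top‖R_bot = (2700 × 220)/2920 = 203.4 Ω.
The fractional drop is R_th/(R_th + R_L); requiring this ≤ 0.0260 gives R_L ≥ R_th(1/0.0260 − 1) = 203.4 × 37.46 = 7.62 kΩ.

R_L(min) ≈ 7.62 kΩ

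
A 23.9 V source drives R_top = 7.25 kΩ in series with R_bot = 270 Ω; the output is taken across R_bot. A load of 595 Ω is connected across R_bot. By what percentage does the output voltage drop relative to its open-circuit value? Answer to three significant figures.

Unloaded V = 23.9 × 270/7520 = 0.8581 V.
Loaded: R_bot‖R_L = 185.7 Ω, giving V = 23.9 × 185.7/7436 = 0.5970 V.
Drop = (0.8581 − 0.5970) / 0.8581 = 30.4 %.

30.4 %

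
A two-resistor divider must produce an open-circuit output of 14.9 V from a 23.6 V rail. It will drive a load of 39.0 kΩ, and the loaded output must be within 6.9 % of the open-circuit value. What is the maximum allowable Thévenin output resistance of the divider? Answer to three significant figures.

R_th ≤ 2.89 kΩ

Loading drop = R_th/(R_th + R_L) ≤ 0.0690, so R_th ≤ R_L · ε/(1−ε) = 39.0 kΩ × 0.0690/0.9310 = 2.89 kΩ.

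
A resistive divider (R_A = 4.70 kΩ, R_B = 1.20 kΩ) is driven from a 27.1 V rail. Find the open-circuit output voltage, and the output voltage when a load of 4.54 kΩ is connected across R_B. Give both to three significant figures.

Unloaded: 5.51 V; loaded: 4.55 V

Open-circuit: V = 27.1 × 1.20/(4.70 + 1.20) = 5.51 V.
With the load, R_B becomes R_B‖R_L = 0.9491 kΩ, so V = 27.1 × 0.9491/5.649 = 4.55 V.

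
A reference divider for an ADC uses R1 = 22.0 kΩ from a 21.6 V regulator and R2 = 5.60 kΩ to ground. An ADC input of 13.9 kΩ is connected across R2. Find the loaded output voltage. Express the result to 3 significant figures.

The load sits in parallel with R2: R2‖R_L = (5.60 × 13.9) / (5.60 + 13.9) = 3.992 kΩ.
V_out = 21.6 × 3.992 / (22.0 + 3.992) = 21.6 × 3.992/25.99 = 3.32 V.

V_out ≈ 3.32 V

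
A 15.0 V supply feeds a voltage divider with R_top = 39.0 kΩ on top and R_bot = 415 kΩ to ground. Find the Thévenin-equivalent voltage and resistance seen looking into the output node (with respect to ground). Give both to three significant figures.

V_th = 13.7 V, R_th = 35.6 kΩ

V_th is the open-circuit tap voltage: 15.0 × 415/(39.0 + 415) = 13.7 V.
With the supply zeroed, R_top and R_bot appear in parallel from the tap: R_th = R_top‖R_bot = (39.0 × 415)/454.0 = 35.6 kΩ.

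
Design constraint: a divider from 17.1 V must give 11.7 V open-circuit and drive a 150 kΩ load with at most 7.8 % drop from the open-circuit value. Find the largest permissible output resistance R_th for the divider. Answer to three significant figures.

Loading drop = R_th/(R_th + R_L) ≤ 0.0780, so R_th ≤ R_L · ε/(1−ε) = 150 kΩ × 0.0780/0.9220 = 12.7 kΩ.
(Any R1, R2 with R2/(R1+R2) = 0.684 and R1‖R2 ≤ 12.7 kΩ will meet the spec.)

R_th ≤ 12.7 kΩ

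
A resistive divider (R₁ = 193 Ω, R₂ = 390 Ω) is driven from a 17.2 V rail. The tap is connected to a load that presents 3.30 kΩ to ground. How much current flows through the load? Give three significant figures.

R₂‖R_L = 348.8 Ω; V_out = 17.2 × 348.8/541.8 = 11.07 V.
I_L = V_out / R_L = 11.07 / 3.30 kΩ = 3.36 mA.

I_L ≈ 3.36 mA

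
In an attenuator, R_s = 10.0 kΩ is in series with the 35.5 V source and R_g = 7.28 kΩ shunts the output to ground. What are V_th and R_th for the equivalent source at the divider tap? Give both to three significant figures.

V_th is the open-circuit tap voltage: 35.5 × 7.28/(10.0 + 7.28) = 15.0 V.
With the supply zeroed, R_s and R_g appear in parallel from the tap: R_th = R_s‖R_g = (10.0 × 7.28)/17.28 = 4.21 kΩ.

V_th = 15.0 V, R_th = 4.21 kΩ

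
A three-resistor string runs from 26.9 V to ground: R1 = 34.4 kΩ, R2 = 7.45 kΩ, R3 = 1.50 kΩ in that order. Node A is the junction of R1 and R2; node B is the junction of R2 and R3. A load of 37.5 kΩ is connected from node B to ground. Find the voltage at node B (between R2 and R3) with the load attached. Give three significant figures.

At node B, R3 is in parallel with the load: R3‖R_L = 1.442 kΩ.
Below node A the resistance is R2 + (R3‖R_L) = 8.892 kΩ, so V_A = 26.9 × 8.892/43.29 = 5.525 V.
Then V_B = V_A × (R3‖R_L)/(R2 + R3‖R_L) = 5.525 × 1.442/8.892 = 0.896 V.

V ≈ 0.896 V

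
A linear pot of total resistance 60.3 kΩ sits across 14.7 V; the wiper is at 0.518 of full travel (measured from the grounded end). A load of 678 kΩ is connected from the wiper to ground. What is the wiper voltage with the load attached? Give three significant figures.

The wiper splits the pot into (1−α)R = 29.06 kΩ above and αR = 31.24 kΩ below.
Lower section ‖ load = 29.86 kΩ.
V_wiper = 14.7 × 29.86/(29.06 + 29.86) = 7.45 V.

V ≈ 7.45 V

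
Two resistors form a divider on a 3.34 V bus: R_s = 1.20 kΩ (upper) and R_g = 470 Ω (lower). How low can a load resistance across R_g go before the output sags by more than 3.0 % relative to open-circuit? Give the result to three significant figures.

R_L(min) ≈ 10.9 kΩ

Output resistance R_th = R_s‖R_g = (1200 × 470)/1670 = 337.7 Ω.
The fractional drop is R_th/(R_th + R_L); requiring this ≤ 0.0300 gives R_L ≥ R_th(1/0.0300 − 1) = 337.7 × 32.33 = 10.9 kΩ.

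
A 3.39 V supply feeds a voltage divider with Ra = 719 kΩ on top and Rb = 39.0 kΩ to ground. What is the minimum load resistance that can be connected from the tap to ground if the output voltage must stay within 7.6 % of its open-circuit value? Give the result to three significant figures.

Output resistance R_th = Ra‖Rb = (719 × 39.0)/758.0 = 36.99 kΩ.
The fractional drop is R_th/(R_th + R_L); requiring this ≤ 0.0760 gives R_L ≥ R_th(1/0.0760 − 1) = 36.99 × 12.16 = 450 kΩ.

R_L(min) ≈ 450 kΩ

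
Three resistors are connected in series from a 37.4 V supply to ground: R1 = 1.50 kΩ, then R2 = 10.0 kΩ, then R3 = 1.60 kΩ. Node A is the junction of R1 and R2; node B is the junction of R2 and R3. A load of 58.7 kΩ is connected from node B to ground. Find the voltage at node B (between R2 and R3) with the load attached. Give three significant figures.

V ≈ 4.46 V

At node B, R3 is in parallel with the load: R3‖R_L = 1.558 kΩ.
Below node A the resistance is R2 + (R3‖R_L) = 11.56 kΩ, so V_A = 37.4 × 11.56/13.06 = 33.10 V.
Then V_B = V_A × (R3‖R_L)/(R2 + R3‖R_L) = 33.10 × 1.558/11.56 = 4.46 V.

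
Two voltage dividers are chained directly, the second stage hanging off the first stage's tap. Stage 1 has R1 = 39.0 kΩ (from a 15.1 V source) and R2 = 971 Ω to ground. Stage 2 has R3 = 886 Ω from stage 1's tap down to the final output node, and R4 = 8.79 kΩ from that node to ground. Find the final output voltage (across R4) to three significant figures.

V_out ≈ 0.304 V

Stage 2 presents R3+R4 = 9676 Ω as a load on stage 1's tap.
Stage 1's lower leg becomes R2‖(R3+R4) = 882.4 Ω, so V_mid = 15.1 × 882.4/39880 = 0.3341 V.
Stage 2 is itself unloaded: V_out = V_mid × R4/(R3+R4) = 0.3341 × 8790/9676 = 0.304 V.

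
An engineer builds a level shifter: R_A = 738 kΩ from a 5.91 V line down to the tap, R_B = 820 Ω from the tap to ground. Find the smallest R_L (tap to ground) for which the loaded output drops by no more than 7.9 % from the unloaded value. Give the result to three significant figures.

R_L(min) ≈ 9.55 kΩ

Output resistance R_th = R_A‖R_B = (738000 × 820)/738800 = 819.1 Ω.
The fractional drop is R_th/(R_th + R_L); requiring this ≤ 0.0790 gives R_L ≥ R_th(1/0.0790 − 1) = 819.1 × 11.66 = 9.55 kΩ.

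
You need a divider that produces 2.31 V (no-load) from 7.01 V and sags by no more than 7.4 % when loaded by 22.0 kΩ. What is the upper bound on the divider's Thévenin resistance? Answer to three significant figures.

Loading drop = R_th/(R_th + R_L) ≤ 0.0740, so R_th ≤ R_L · ε/(1−ε) = 22.0 kΩ × 0.0740/0.9260 = 1.76 kΩ.

R_th ≤ 1.76 kΩ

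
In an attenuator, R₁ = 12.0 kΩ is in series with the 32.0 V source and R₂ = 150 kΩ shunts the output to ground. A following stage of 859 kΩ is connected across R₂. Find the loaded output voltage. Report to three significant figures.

The load sits in parallel with R₂: R₂‖R_L = (150 × 859) / (150 + 859) = 127.7 kΩ.
V_out = 32.0 × 127.7 / (12.0 + 127.7) = 32.0 × 127.7/139.7 = 29.3 V.
(Unloaded it would have been 29.6 V.)

V_out ≈ 29.3 V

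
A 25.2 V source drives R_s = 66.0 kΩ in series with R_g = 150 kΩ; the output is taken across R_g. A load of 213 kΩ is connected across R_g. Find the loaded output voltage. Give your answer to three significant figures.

V_out ≈ 14.4 V

The load sits in parallel with R_g: R_g‖R_L = (150 × 213) / (150 + 213) = 88.02 kΩ.
V_out = 25.2 × 88.02 / (66.0 + 88.02) = 25.2 × 88.02/154.0 = 14.4 V.
(Unloaded it would have been 17.5 V.)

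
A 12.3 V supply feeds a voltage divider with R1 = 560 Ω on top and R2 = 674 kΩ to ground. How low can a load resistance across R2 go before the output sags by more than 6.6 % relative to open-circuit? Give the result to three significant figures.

Output resistance R_th = R1‖R2 = (560 × 674000)/674600 = 559.5 Ω.
The fractional drop is R_th/(R_th + R_L); requiring this ≤ 0.0660 gives R_L ≥ R_th(1/0.0660 − 1) = 559.5 × 14.15 = 7.92 kΩ.

R_L(min) ≈ 7.92 kΩ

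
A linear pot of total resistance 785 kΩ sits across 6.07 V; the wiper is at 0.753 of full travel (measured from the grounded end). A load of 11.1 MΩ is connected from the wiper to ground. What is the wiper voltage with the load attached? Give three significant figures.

V ≈ 4.51 V

The wiper splits the pot into (1−α)R = 193.9 kΩ above and αR = 591.1 kΩ below.
Lower section ‖ load = 561.2 kΩ.
V_wiper = 6.07 × 561.2/(193.9 + 561.2) = 4.51 V.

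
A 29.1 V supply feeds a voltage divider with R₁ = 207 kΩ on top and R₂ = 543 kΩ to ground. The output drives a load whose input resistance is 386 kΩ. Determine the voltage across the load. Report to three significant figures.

The load sits in parallel with R₂: R₂‖R_L = (543 × 386) / (543 + 386) = 225.6 kΩ.
V_out = 29.1 × 225.6 / (207 + 225.6) = 29.1 × 225.6/432.6 = 15.2 V.
(Unloaded it would have been 21.1 V.)

V_out ≈ 15.2 V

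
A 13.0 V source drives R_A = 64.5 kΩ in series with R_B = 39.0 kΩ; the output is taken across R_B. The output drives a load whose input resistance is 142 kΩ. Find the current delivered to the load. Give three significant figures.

I_L ≈ 0.0295 mA

R_B‖R_L = 30.60 kΩ; V_out = 13.0 × 30.60/95.10 = 4.183 V.
I_L = V_out / R_L = 4.183 / 142 kΩ = 0.0295 mA.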